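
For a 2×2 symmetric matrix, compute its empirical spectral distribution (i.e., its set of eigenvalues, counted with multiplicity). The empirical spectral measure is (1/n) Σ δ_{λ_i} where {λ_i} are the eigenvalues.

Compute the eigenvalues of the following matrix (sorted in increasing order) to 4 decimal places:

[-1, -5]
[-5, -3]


Since M is real symmetric, both eigenvalues are real; they are the roots of det(λI − M) = λ² − (tr M) λ + det M.
tr M = -1 + (-3) = -4.
det M = (-1)·(-3) − (-5)² = 3 − 25 = -22.
Characteristic polynomial: λ² + 4λ − 22 = 0.
Discriminant Δ = (tr M)² − 4·det M = 16 − (-88) = 104; √Δ = 10.198039.
λ = (tr M ± √Δ)/2 = (-4 ± 10.198039)/2, giving (tr M − √Δ)/2 = -7.0990 and (tr M + √Δ)/2 = 3.0990.

Eigenvalues sorted in increasing order: [-7.0990, 3.0990].


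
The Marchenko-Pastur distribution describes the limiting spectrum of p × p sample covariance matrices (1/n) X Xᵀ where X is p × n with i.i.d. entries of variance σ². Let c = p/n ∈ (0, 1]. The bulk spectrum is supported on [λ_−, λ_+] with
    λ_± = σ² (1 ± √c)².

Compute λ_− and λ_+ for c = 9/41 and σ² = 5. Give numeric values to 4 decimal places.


c = 9/41 = 0.219512; √c = 0.468521.
λ_− = σ² (1 − √c)² = 5 · (1 − 0.468521)² = 5 · (0.531479)² = 1.412348.
λ_+ = σ² (1 + √c)² = 5 · (1 + 0.468521)² = 5 · (1.468521)² = 10.782774.

Rounded to 4 decimal places: λ_− ≈ 1.4123, λ_+ ≈ 10.7828.


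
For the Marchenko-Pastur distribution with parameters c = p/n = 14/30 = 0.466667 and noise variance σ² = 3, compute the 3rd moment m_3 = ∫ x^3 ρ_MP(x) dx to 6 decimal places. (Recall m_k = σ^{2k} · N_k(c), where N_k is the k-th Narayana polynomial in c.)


E[X³] = σ⁶ (1 + 3c + c²) (third MP moment). With σ² = 3 (so σ⁶ = 27) and c = 14/30 = 0.466667: E[X³] = 27 · (1 + 3·0.466667 + (0.466667)²) = 27 · 2.617778.

So E[X^3] = 70.680000.


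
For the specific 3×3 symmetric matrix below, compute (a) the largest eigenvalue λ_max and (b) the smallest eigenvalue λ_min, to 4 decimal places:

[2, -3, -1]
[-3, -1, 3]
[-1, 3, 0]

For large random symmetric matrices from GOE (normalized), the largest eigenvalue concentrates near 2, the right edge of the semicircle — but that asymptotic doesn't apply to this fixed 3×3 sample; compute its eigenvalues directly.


Since M is real symmetric, all three eigenvalues are real; they are the roots of det(λI − M) = λ³ − (tr M) λ² + s λ − det M, where s is the sum of the principal 2×2 minors.
tr M = 2 + (-1) + 0 = 1.
s = (2·(-1) − (-3)²) + (2·0 − (-1)²) + ((-1)·0 − 3²) = -11 + (-1) + (-9) = -21.
det M (expand along row 1) = 2·(-9) − (-3)·3 + (-1)·(-10) = 1.
Characteristic polynomial: λ³ − λ² − 21λ − 1 = 0.
Substitute λ = y + (tr M)/3 = y + 0.333333 to remove the quadratic term: y³ + p·y + q = 0 with p = s − (tr M)²/3 = -21.333333 and q = −2(tr M)³/27 + (tr M)·s/3 − det M = -8.074074.
Three real roots ⇒ use the trigonometric (Viète) form: r = 2√(−p/3) = 5.333333, φ = arccos(3q/(p·r)) = arccos(0.212891) = 1.356264 rad.
y_k = r·cos(φ/3 − 2πk/3) for k = 0, 1, 2 gives y = 4.797530, -0.381066, -4.416464.
λ_k = y_k + 0.333333 gives λ = 5.1309, -0.0477, -4.0831 (check: the sum is 1.0000 = tr M).

Hence λ_max = 5.1309 and λ_min = -4.0831.


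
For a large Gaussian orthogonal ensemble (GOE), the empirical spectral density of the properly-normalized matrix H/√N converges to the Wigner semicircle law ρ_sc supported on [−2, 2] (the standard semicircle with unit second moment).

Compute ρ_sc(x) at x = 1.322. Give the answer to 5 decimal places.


ρ_sc(x) = (1/(2π)) √(4 − x²). With x = 1.322:
  4 − x² = 4 − (1.322)² = 4 − 1.747684 = 2.252316.
  √(4 − x²) = 1.500772.
  1/(2π) = 0.159155.
  ρ_sc(1.322) = 0.159155 · 1.500772 = 0.238855.

Rounded to 5 decimal places: ρ_sc(1.322) ≈ 0.23886.


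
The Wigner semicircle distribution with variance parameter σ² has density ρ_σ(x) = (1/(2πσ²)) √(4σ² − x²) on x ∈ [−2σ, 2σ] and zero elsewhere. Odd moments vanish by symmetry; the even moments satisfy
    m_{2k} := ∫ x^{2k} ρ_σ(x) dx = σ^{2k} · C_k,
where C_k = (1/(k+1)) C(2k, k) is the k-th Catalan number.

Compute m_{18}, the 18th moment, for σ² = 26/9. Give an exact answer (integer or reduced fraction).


By the scaled semicircle moment identity, m_{2k} = σ^{2k} · C_k with k = 9.
C_9 = (1/(k+1)) · C(2k, k) = (1/10) · C(18, 9) = (1/10) · 48620 = 4862.
σ^{2k} = (σ²)^k = (26/9)^9 = 5429503678976/387420489.

Therefore m_{18} = σ^{18} · C_9 = (5429503678976/387420489) · 4862 = 26398246887181312/387420489.


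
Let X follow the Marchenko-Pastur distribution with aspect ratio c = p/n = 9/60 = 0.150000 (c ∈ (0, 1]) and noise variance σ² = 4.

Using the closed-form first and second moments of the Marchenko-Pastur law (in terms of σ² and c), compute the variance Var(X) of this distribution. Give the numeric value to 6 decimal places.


Recall the MP moments m_1 = E[X] = σ² and m_2 = E[X²] = σ⁴ (1 + c).
m_1 = E[X] = σ² = 4, so m_1² = 16.
m_2 = E[X²] = σ⁴ (1 + c) = 16 · (1 + 0.150000) = 16 · 1.150000 = 18.400000.
(Note m_2 − m_1² simplifies to c · σ⁴ = 0.150000 · 16.)

Var(X) = m_2 − m_1² = 18.400000 − 16 = 2.400000.


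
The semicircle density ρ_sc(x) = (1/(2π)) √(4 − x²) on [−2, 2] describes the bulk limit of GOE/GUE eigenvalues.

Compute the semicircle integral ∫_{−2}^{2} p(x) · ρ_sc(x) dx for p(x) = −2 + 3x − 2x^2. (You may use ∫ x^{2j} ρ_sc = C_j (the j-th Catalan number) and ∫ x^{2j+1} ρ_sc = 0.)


Write p(x) = Σ a_i x^i, split into monomials and integrate each against ρ_sc separately.
Using ∫ x^{2j} ρ_sc = C_j = (1/(j+1)) C(2j, j) (Catalan numbers) and ∫ x^{2j+1} ρ_sc = 0 (odd monomials vanish by symmetry):
  i = 0 (even): a_0 · C_{0} = -2 · 1 = -2
  i = 1 (odd): ∫ x^1 ρ_sc = 0 (vanishes)
  i = 2 (even): a_2 · C_{1} = -2 · 1 = -2

Summing the contributions: ∫_{−2}^{2} p(x) ρ_sc(x) dx = (-2) + (-2) = -4.


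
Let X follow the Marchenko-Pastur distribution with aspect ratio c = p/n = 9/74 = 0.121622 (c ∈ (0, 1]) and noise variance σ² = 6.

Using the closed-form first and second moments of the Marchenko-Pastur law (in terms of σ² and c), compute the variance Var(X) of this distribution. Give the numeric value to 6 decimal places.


Recall the MP moments m_1 = E[X] = σ² and m_2 = E[X²] = σ⁴ (1 + c).
m_1 = E[X] = σ² = 6, so m_1² = 36.
m_2 = E[X²] = σ⁴ (1 + c) = 36 · (1 + 0.121622) = 36 · 1.121622 = 40.378378.
(Note m_2 − m_1² simplifies to c · σ⁴ = 0.121622 · 36.)

Var(X) = m_2 − m_1² = 40.378378 − 36 = 4.378378.


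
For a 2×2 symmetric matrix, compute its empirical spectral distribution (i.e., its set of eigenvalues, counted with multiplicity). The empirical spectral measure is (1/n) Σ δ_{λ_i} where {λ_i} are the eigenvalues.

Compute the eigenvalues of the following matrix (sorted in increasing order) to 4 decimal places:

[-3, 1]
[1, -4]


Since M is real symmetric, both eigenvalues are real; they are the roots of det(λI − M) = λ² − (tr M) λ + det M.
tr M = -3 + (-4) = -7.
det M = (-3)·(-4) − 1² = 12 − 1 = 11.
Characteristic polynomial: λ² + 7λ + 11 = 0.
Discriminant Δ = (tr M)² − 4·det M = 49 − 44 = 5; √Δ = 2.236068.
λ = (tr M ± √Δ)/2 = (-7 ± 2.236068)/2, giving (tr M − √Δ)/2 = -4.6180 and (tr M + √Δ)/2 = -2.3820.

Eigenvalues sorted in increasing order: [-4.6180, -2.3820].


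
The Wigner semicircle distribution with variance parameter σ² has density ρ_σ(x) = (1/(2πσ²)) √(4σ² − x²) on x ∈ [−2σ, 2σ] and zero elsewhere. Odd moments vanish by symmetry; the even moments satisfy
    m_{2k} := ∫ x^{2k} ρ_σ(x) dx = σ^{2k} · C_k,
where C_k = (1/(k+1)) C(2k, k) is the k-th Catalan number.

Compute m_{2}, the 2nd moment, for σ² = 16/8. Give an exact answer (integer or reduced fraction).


By the scaled semicircle moment identity, m_{2k} = σ^{2k} · C_k with k = 1.
C_1 = (1/(k+1)) · C(2k, k) = (1/2) · C(2, 1) = (1/2) · 2 = 1.
σ^{2k} = (σ²)^k = (16/8)^1 = 2.

Therefore m_{2} = σ^{2} · C_1 = 2 · 1 = 2.


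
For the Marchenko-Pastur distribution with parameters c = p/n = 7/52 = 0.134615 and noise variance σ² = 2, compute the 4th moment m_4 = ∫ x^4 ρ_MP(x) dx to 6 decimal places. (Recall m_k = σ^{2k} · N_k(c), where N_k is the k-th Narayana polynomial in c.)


E[X⁴] = σ⁸ (1 + 6c + 6c² + c³) (fourth MP moment). With σ² = 2 (so σ⁸ = 16) and c = 7/52 = 0.134615: E[X⁴] = 16 · (1 + 6·0.134615 + 6·(0.134615)² + (0.134615)³) = 16 · 1.918860.

So E[X^4] = 30.701752.


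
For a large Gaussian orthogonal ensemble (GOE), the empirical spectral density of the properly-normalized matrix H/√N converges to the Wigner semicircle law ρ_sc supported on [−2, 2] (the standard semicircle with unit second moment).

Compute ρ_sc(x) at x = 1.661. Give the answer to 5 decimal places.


ρ_sc(x) = (1/(2π)) √(4 − x²). With x = 1.661:
  4 − x² = 4 − (1.661)² = 4 − 2.758921 = 1.241079.
  √(4 − x²) = 1.114037.
  1/(2π) = 0.159155.
  ρ_sc(1.661) = 0.159155 · 1.114037 = 0.177305.

Rounded to 5 decimal places: ρ_sc(1.661) ≈ 0.17730.


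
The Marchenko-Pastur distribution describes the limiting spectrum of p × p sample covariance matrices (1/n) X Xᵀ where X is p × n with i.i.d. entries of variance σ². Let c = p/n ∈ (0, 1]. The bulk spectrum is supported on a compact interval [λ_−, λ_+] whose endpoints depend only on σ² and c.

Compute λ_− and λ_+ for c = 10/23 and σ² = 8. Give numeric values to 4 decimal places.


c = 10/23 = 0.434783; √c = 0.659380.
λ_− = σ² (1 − √c)² = 8 · (1 − 0.659380)² = 8 · (0.340620)² = 0.928173.
λ_+ = σ² (1 + √c)² = 8 · (1 + 0.659380)² = 8 · (1.659380)² = 22.028348.

Rounded to 4 decimal places: λ_− ≈ 0.9282, λ_+ ≈ 22.0283.


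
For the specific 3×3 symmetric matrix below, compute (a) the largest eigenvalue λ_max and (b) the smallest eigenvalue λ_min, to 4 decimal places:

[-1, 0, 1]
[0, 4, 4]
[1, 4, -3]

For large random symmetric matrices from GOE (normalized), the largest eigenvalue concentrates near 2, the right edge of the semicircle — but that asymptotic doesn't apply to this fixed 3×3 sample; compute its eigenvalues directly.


Since M is real symmetric, all three eigenvalues are real; they are the roots of det(λI − M) = λ³ − (tr M) λ² + s λ − det M, where s is the sum of the principal 2×2 minors.
tr M = -1 + 4 + (-3) = 0.
s = ((-1)·4 − 0²) + ((-1)·(-3) − 1²) + (4·(-3) − 4²) = -4 + 2 + (-28) = -30.
det M (expand along row 1) = (-1)·(-28) − 0·(-4) + 1·(-4) = 24.
Characteristic polynomial: λ³ − 30λ − 24 = 0.
Substitute λ = y + (tr M)/3 = y + 0.000000 to remove the quadratic term: y³ + p·y + q = 0 with p = s − (tr M)²/3 = -30.000000 and q = −2(tr M)³/27 + (tr M)·s/3 − det M = -24.000000.
Three real roots ⇒ use the trigonometric (Viète) form: r = 2√(−p/3) = 6.324555, φ = arccos(3q/(p·r)) = arccos(0.379473) = 1.181569 rad.
y_k = r·cos(φ/3 − 2πk/3) for k = 0, 1, 2 gives y = 5.840322, -0.818262, -5.022060.
λ_k = y_k + 0.000000 gives λ = 5.8403, -0.8183, -5.0221 (check: the sum is 0.0000 = tr M).

Hence λ_max = 5.8403 and λ_min = -5.0221.


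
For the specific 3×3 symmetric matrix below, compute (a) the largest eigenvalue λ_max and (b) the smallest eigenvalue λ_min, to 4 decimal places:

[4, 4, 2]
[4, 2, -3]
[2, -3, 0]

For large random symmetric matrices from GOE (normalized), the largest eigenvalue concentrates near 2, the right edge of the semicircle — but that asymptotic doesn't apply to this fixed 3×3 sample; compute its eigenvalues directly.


Since M is real symmetric, all three eigenvalues are real; they are the roots of det(λI − M) = λ³ − (tr M) λ² + s λ − det M, where s is the sum of the principal 2×2 minors.
tr M = 4 + 2 + 0 = 6.
s = (4·2 − 4²) + (4·0 − 2²) + (2·0 − (-3)²) = -8 + (-4) + (-9) = -21.
det M (expand along row 1) = 4·(-9) − 4·6 + 2·(-16) = -92.
Characteristic polynomial: λ³ − 6λ² − 21λ + 92 = 0.
Substitute λ = y + (tr M)/3 = y + 2.000000 to remove the quadratic term: y³ + p·y + q = 0 with p = s − (tr M)²/3 = -33.000000 and q = −2(tr M)³/27 + (tr M)·s/3 − det M = 34.000000.
Three real roots ⇒ use the trigonometric (Viète) form: r = 2√(−p/3) = 6.633250, φ = arccos(3q/(p·r)) = arccos(-0.465972) = 2.055529 rad.
y_k = r·cos(φ/3 − 2πk/3) for k = 0, 1, 2 gives y = 5.136174, 1.067127, -6.203302.
λ_k = y_k + 2.000000 gives λ = 7.1362, 3.0671, -4.2033 (check: the sum is 6.0000 = tr M).

Hence λ_max = 7.1362 and λ_min = -4.2033.


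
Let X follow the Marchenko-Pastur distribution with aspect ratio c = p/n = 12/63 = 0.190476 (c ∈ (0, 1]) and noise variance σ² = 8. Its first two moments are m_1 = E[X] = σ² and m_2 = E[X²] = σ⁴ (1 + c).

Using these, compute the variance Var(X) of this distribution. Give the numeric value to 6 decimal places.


m_1 = E[X] = σ² = 8, so m_1² = 64.
m_2 = E[X²] = σ⁴ (1 + c) = 64 · (1 + 0.190476) = 64 · 1.190476 = 76.190476.
(Note m_2 − m_1² simplifies to c · σ⁴ = 0.190476 · 64.)

Var(X) = m_2 − m_1² = 76.190476 − 64 = 12.190476.


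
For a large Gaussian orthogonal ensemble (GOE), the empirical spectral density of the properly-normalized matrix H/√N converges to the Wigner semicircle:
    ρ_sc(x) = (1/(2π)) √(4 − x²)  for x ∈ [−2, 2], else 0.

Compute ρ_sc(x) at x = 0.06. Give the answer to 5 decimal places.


ρ_sc(x) = (1/(2π)) √(4 − x²). With x = 0.06:
  4 − x² = 4 − (0.06)² = 4 − 0.003600 = 3.996400.
  √(4 − x²) = 1.999100.
  1/(2π) = 0.159155.
  ρ_sc(0.06) = 0.159155 · 1.999100 = 0.318167.

Rounded to 5 decimal places: ρ_sc(0.06) ≈ 0.31817.


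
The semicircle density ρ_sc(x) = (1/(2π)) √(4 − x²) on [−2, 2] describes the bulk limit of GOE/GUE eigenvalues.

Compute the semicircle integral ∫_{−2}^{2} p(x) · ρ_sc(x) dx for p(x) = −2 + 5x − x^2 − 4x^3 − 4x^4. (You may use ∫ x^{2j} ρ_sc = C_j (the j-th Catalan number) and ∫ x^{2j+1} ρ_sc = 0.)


Write p(x) = Σ a_i x^i, split into monomials and integrate each against ρ_sc separately.
Using ∫ x^{2j} ρ_sc = C_j = (1/(j+1)) C(2j, j) (Catalan numbers) and ∫ x^{2j+1} ρ_sc = 0 (odd monomials vanish by symmetry):
  i = 0 (even): a_0 · C_{0} = -2 · 1 = -2
  i = 1 (odd): ∫ x^1 ρ_sc = 0 (vanishes)
  i = 2 (even): a_2 · C_{1} = -1 · 1 = -1
  i = 3 (odd): ∫ x^3 ρ_sc = 0 (vanishes)
  i = 4 (even): a_4 · C_{2} = -4 · 2 = -8

Summing the contributions: ∫_{−2}^{2} p(x) ρ_sc(x) dx = (-2) + (-1) + (-8) = -11.


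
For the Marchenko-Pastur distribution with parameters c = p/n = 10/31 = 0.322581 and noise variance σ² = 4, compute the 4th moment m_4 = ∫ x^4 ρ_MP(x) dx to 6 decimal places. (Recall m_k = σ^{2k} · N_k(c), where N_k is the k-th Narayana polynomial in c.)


E[X⁴] = σ⁸ (1 + 6c + 6c² + c³) (fourth MP moment). With σ² = 4 (so σ⁸ = 256) and c = 10/31 = 0.322581: E[X⁴] = 256 · (1 + 6·0.322581 + 6·(0.322581)² + (0.322581)³) = 256 · 3.593401.

So E[X^4] = 919.910577.


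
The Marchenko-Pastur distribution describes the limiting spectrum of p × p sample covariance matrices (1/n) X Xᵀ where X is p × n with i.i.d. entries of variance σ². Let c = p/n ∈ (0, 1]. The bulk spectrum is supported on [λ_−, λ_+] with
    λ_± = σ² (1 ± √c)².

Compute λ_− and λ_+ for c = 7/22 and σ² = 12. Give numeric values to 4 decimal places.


c = 7/22 = 0.318182; √c = 0.564076.
λ_− = σ² (1 − √c)² = 12 · (1 − 0.564076)² = 12 · (0.435924)² = 2.280356.
λ_+ = σ² (1 + √c)² = 12 · (1 + 0.564076)² = 12 · (1.564076)² = 29.356008.

Rounded to 4 decimal places: λ_− ≈ 2.2804, λ_+ ≈ 29.3560.


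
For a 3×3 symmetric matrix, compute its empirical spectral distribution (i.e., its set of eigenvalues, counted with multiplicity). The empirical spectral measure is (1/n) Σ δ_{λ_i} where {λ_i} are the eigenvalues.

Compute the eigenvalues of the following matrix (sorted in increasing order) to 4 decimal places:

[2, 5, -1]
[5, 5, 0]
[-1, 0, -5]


Since M is real symmetric, all three eigenvalues are real; they are the roots of det(λI − M) = λ³ − (tr M) λ² + s λ − det M, where s is the sum of the principal 2×2 minors.
tr M = 2 + 5 + (-5) = 2.
s = (2·5 − 5²) + (2·(-5) − (-1)²) + (5·(-5) − 0²) = -15 + (-11) + (-25) = -51.
det M (expand along row 1) = 2·(-25) − 5·(-25) + (-1)·5 = 70.
Characteristic polynomial: λ³ − 2λ² − 51λ − 70 = 0.
Substitute λ = y + (tr M)/3 = y + 0.666667 to remove the quadratic term: y³ + p·y + q = 0 with p = s − (tr M)²/3 = -52.333333 and q = −2(tr M)³/27 + (tr M)·s/3 − det M = -104.592593.
Three real roots ⇒ use the trigonometric (Viète) form: r = 2√(−p/3) = 8.353309, φ = arccos(3q/(p·r)) = arccos(0.717770) = 0.770202 rad.
y_k = r·cos(φ/3 − 2πk/3) for k = 0, 1, 2 gives y = 8.079525, -2.202838, -5.876687.
λ_k = y_k + 0.666667 gives λ = 8.7462, -1.5362, -5.2100 (check: the sum is 2.0000 = tr M).

Eigenvalues sorted in increasing order: [-5.2100, -1.5362, 8.7462].


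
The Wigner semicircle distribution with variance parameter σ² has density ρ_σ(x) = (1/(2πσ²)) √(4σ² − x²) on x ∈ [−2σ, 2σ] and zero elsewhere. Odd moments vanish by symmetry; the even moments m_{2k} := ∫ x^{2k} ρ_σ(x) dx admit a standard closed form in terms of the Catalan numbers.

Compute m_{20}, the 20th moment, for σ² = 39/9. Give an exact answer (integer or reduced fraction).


By the scaled semicircle moment identity, m_{2k} = σ^{2k} · C_k with k = 10.
C_10 = (1/(k+1)) · C(2k, k) = (1/11) · C(20, 10) = (1/11) · 184756 = 16796.
σ^{2k} = (σ²)^k = (39/9)^10 = 137858491849/59049.

Therefore m_{20} = σ^{20} · C_10 = (137858491849/59049) · 16796 = 2315471229095804/59049.


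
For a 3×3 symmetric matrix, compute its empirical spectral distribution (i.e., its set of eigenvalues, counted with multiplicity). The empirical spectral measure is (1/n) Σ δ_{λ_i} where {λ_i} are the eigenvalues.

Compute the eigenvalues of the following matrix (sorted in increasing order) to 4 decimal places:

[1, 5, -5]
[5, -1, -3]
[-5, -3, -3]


Since M is real symmetric, all three eigenvalues are real; they are the roots of det(λI − M) = λ³ − (tr M) λ² + s λ − det M, where s is the sum of the principal 2×2 minors.
tr M = 1 + (-1) + (-3) = -3.
s = (1·(-1) − 5²) + (1·(-3) − (-5)²) + ((-1)·(-3) − (-3)²) = -26 + (-28) + (-6) = -60.
det M (expand along row 1) = 1·(-6) − 5·(-30) + (-5)·(-20) = 244.
Characteristic polynomial: λ³ + 3λ² − 60λ − 244 = 0.
Substitute λ = y + (tr M)/3 = y − 1.000000 to remove the quadratic term: y³ + p·y + q = 0 with p = s − (tr M)²/3 = -63.000000 and q = −2(tr M)³/27 + (tr M)·s/3 − det M = -182.000000.
Three real roots ⇒ use the trigonometric (Viète) form: r = 2√(−p/3) = 9.165151, φ = arccos(3q/(p·r)) = arccos(0.945611) = 0.331329 rad.
y_k = r·cos(φ/3 − 2πk/3) for k = 0, 1, 2 gives y = 9.109312, -3.679823, -5.429489.
λ_k = y_k − 1.000000 gives λ = 8.1093, -4.6798, -6.4295 (check: the sum is -3.0000 = tr M).

Eigenvalues sorted in increasing order: [-6.4295, -4.6798, 8.1093].


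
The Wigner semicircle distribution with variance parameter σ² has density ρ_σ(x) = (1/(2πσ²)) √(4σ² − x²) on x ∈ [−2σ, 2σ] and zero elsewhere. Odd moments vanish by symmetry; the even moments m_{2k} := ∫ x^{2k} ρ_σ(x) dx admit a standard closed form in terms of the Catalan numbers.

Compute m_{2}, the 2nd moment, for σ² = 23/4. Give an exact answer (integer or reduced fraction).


By the scaled semicircle moment identity, m_{2k} = σ^{2k} · C_k with k = 1.
C_1 = (1/(k+1)) · C(2k, k) = (1/2) · C(2, 1) = (1/2) · 2 = 1.
σ^{2k} = (σ²)^k = (23/4)^1 = 23/4.

Therefore m_{2} = σ^{2} · C_1 = (23/4) · 1 = 23/4.


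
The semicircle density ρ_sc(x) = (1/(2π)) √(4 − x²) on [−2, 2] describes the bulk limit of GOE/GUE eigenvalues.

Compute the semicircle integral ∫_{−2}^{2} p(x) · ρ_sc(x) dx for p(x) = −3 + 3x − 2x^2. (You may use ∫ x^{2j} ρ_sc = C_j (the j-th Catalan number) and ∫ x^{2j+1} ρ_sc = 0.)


Write p(x) = Σ a_i x^i, split into monomials and integrate each against ρ_sc separately.
Using ∫ x^{2j} ρ_sc = C_j = (1/(j+1)) C(2j, j) (Catalan numbers) and ∫ x^{2j+1} ρ_sc = 0 (odd monomials vanish by symmetry):
  i = 0 (even): a_0 · C_{0} = -3 · 1 = -3
  i = 1 (odd): ∫ x^1 ρ_sc = 0 (vanishes)
  i = 2 (even): a_2 · C_{1} = -2 · 1 = -2

Summing the contributions: ∫_{−2}^{2} p(x) ρ_sc(x) dx = (-3) + (-2) = -5.


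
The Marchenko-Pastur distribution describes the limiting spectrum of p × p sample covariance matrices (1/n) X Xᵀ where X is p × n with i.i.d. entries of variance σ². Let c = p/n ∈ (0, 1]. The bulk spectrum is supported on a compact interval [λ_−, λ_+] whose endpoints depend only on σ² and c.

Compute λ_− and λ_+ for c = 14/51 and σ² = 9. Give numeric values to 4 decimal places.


c = 14/51 = 0.274510; √c = 0.523937.
λ_− = σ² (1 − √c)² = 9 · (1 − 0.523937)² = 9 · (0.476063)² = 2.039725.
λ_+ = σ² (1 + √c)² = 9 · (1 + 0.523937)² = 9 · (1.523937)² = 20.901451.

Rounded to 4 decimal places: λ_− ≈ 2.0397, λ_+ ≈ 20.9015.


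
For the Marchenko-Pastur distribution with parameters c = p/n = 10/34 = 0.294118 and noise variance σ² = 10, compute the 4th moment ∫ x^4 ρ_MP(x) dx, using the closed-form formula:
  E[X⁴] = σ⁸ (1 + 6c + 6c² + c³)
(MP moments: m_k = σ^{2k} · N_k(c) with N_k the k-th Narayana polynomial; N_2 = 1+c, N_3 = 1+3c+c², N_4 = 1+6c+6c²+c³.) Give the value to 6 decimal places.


E[X⁴] = σ⁸ (1 + 6c + 6c² + c³) (fourth MP moment). With σ² = 10 (so σ⁸ = 10000) and c = 10/34 = 0.294118: E[X⁴] = 10000 · (1 + 6·0.294118 + 6·(0.294118)² + (0.294118)³) = 10000 · 3.309180.

So E[X^4] = 33091.797273.


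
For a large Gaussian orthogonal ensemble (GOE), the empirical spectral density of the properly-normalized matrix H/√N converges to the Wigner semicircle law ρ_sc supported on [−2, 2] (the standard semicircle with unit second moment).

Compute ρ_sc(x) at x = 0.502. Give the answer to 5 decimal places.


ρ_sc(x) = (1/(2π)) √(4 − x²). With x = 0.502:
  4 − x² = 4 − (0.502)² = 4 − 0.252004 = 3.747996.
  √(4 − x²) = 1.935974.
  1/(2π) = 0.159155.
  ρ_sc(0.502) = 0.159155 · 1.935974 = 0.308120.

Rounded to 5 decimal places: ρ_sc(0.502) ≈ 0.30812.


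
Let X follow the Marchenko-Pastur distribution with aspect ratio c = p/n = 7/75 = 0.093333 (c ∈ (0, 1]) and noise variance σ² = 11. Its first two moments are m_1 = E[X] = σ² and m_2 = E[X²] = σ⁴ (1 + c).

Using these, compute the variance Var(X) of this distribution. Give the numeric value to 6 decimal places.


m_1 = E[X] = σ² = 11, so m_1² = 121.
m_2 = E[X²] = σ⁴ (1 + c) = 121 · (1 + 0.093333) = 121 · 1.093333 = 132.293333.
(Note m_2 − m_1² simplifies to c · σ⁴ = 0.093333 · 121.)

Var(X) = m_2 − m_1² = 132.293333 − 121 = 11.293333.


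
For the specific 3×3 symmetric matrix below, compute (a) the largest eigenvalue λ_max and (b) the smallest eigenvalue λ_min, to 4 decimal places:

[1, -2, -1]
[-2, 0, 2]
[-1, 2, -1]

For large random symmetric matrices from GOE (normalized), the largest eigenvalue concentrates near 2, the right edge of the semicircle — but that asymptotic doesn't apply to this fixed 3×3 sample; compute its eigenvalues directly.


Since M is real symmetric, all three eigenvalues are real; they are the roots of det(λI − M) = λ³ − (tr M) λ² + s λ − det M, where s is the sum of the principal 2×2 minors.
tr M = 1 + 0 + (-1) = 0.
s = (1·0 − (-2)²) + (1·(-1) − (-1)²) + (0·(-1) − 2²) = -4 + (-2) + (-4) = -10.
det M (expand along row 1) = 1·(-4) − (-2)·4 + (-1)·(-4) = 8.
Characteristic polynomial: λ³ − 10λ − 8 = 0.
Substitute λ = y + (tr M)/3 = y + 0.000000 to remove the quadratic term: y³ + p·y + q = 0 with p = s − (tr M)²/3 = -10.000000 and q = −2(tr M)³/27 + (tr M)·s/3 − det M = -8.000000.
Three real roots ⇒ use the trigonometric (Viète) form: r = 2√(−p/3) = 3.651484, φ = arccos(3q/(p·r)) = arccos(0.657267) = 0.853610 rad.
y_k = r·cos(φ/3 − 2πk/3) for k = 0, 1, 2 gives y = 3.504664, -0.864641, -2.640023.
λ_k = y_k + 0.000000 gives λ = 3.5047, -0.8646, -2.6400 (check: the sum is 0.0000 = tr M).

Hence λ_max = 3.5047 and λ_min = -2.6400.


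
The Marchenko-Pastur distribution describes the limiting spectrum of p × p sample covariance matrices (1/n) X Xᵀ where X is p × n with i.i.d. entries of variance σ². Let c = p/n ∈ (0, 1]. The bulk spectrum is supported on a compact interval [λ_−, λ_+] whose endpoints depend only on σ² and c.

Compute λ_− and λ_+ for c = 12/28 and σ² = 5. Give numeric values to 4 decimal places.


c = 12/28 = 0.428571; √c = 0.654654.
λ_− = σ² (1 − √c)² = 5 · (1 − 0.654654)² = 5 · (0.345346)² = 0.596320.
λ_+ = σ² (1 + √c)² = 5 · (1 + 0.654654)² = 5 · (1.654654)² = 13.689394.

Rounded to 4 decimal places: λ_− ≈ 0.5963, λ_+ ≈ 13.6894.


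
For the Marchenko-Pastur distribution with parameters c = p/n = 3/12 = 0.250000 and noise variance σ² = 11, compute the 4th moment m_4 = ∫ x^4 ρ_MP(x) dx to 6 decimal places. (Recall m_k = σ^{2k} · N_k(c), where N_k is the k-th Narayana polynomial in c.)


E[X⁴] = σ⁸ (1 + 6c + 6c² + c³) (fourth MP moment). With σ² = 11 (so σ⁸ = 14641) and c = 3/12 = 0.250000: E[X⁴] = 14641 · (1 + 6·0.250000 + 6·(0.250000)² + (0.250000)³) = 14641 · 2.890625.

So E[X^4] = 42321.640625.


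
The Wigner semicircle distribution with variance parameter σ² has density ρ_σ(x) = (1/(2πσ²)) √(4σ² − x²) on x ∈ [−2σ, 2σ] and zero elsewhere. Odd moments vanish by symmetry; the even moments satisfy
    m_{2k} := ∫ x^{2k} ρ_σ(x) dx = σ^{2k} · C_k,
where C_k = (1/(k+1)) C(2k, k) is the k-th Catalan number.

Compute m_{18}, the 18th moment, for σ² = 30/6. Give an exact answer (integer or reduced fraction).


By the scaled semicircle moment identity, m_{2k} = σ^{2k} · C_k with k = 9.
C_9 = (1/(k+1)) · C(2k, k) = (1/10) · C(18, 9) = (1/10) · 48620 = 4862.
σ^{2k} = (σ²)^k = (30/6)^9 = 1953125.

Therefore m_{18} = σ^{18} · C_9 = 1953125 · 4862 = 9496093750.


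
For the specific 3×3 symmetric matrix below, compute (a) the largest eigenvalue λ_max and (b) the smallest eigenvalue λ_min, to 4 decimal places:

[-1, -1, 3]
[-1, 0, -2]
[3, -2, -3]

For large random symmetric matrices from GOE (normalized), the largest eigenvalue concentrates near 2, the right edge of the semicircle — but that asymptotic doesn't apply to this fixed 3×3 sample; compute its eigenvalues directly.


Since M is real symmetric, all three eigenvalues are real; they are the roots of det(λI − M) = λ³ − (tr M) λ² + s λ − det M, where s is the sum of the principal 2×2 minors.
tr M = -1 + 0 + (-3) = -4.
s = ((-1)·0 − (-1)²) + ((-1)·(-3) − 3²) + (0·(-3) − (-2)²) = -1 + (-6) + (-4) = -11.
det M (expand along row 1) = (-1)·(-4) − (-1)·9 + 3·2 = 19.
Characteristic polynomial: λ³ + 4λ² − 11λ − 19 = 0.
Substitute λ = y + (tr M)/3 = y − 1.333333 to remove the quadratic term: y³ + p·y + q = 0 with p = s − (tr M)²/3 = -16.333333 and q = −2(tr M)³/27 + (tr M)·s/3 − det M = 0.407407.
Three real roots ⇒ use the trigonometric (Viète) form: r = 2√(−p/3) = 4.666667, φ = arccos(3q/(p·r)) = arccos(-0.016035) = 1.586832 rad.
y_k = r·cos(φ/3 − 2πk/3) for k = 0, 1, 2 gives y = 4.028922, 0.024944, -4.053866.
λ_k = y_k − 1.333333 gives λ = 2.6956, -1.3084, -5.3872 (check: the sum is -4.0000 = tr M).

Hence λ_max = 2.6956 and λ_min = -5.3872.


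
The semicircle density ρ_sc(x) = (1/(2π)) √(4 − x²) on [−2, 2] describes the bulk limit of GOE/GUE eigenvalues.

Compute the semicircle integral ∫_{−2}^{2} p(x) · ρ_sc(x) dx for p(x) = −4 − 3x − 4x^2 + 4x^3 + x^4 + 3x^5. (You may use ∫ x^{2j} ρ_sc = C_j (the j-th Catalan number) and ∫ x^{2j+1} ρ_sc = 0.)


Write p(x) = Σ a_i x^i, split into monomials and integrate each against ρ_sc separately.
Using ∫ x^{2j} ρ_sc = C_j = (1/(j+1)) C(2j, j) (Catalan numbers) and ∫ x^{2j+1} ρ_sc = 0 (odd monomials vanish by symmetry):
  i = 0 (even): a_0 · C_{0} = -4 · 1 = -4
  i = 1 (odd): ∫ x^1 ρ_sc = 0 (vanishes)
  i = 2 (even): a_2 · C_{1} = -4 · 1 = -4
  i = 3 (odd): ∫ x^3 ρ_sc = 0 (vanishes)
  i = 4 (even): a_4 · C_{2} = 1 · 2 = 2
  i = 5 (odd): ∫ x^5 ρ_sc = 0 (vanishes)

Summing the contributions: ∫_{−2}^{2} p(x) ρ_sc(x) dx = (-4) + (-4) + 2 = -6.


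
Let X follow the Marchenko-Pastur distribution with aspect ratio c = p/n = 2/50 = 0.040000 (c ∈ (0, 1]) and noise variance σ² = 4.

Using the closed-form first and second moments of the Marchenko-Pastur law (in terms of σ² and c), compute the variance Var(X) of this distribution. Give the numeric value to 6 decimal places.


Recall the MP moments m_1 = E[X] = σ² and m_2 = E[X²] = σ⁴ (1 + c).
m_1 = E[X] = σ² = 4, so m_1² = 16.
m_2 = E[X²] = σ⁴ (1 + c) = 16 · (1 + 0.040000) = 16 · 1.040000 = 16.640000.
(Note m_2 − m_1² simplifies to c · σ⁴ = 0.040000 · 16.)

Var(X) = m_2 − m_1² = 16.640000 − 16 = 0.640000.


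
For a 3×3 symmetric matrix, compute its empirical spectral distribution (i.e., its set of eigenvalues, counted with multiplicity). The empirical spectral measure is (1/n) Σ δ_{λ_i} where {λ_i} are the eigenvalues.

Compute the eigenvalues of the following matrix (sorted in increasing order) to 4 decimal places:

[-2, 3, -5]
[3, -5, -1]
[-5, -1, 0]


Since M is real symmetric, all three eigenvalues are real; they are the roots of det(λI − M) = λ³ − (tr M) λ² + s λ − det M, where s is the sum of the principal 2×2 minors.
tr M = -2 + (-5) + 0 = -7.
s = ((-2)·(-5) − 3²) + ((-2)·0 − (-5)²) + ((-5)·0 − (-1)²) = 1 + (-25) + (-1) = -25.
det M (expand along row 1) = (-2)·(-1) − 3·(-5) + (-5)·(-28) = 157.
Characteristic polynomial: λ³ + 7λ² − 25λ − 157 = 0.
Substitute λ = y + (tr M)/3 = y − 2.333333 to remove the quadratic term: y³ + p·y + q = 0 with p = s − (tr M)²/3 = -41.333333 and q = −2(tr M)³/27 + (tr M)·s/3 − det M = -73.259259.
Three real roots ⇒ use the trigonometric (Viète) form: r = 2√(−p/3) = 7.423686, φ = arccos(3q/(p·r)) = arccos(0.716249) = 0.772385 rad.
y_k = r·cos(φ/3 − 2πk/3) for k = 0, 1, 2 gives y = 7.178997, -1.952478, -5.226519.
λ_k = y_k − 2.333333 gives λ = 4.8457, -4.2858, -7.5599 (check: the sum is -7.0000 = tr M).

Eigenvalues sorted in increasing order: [-7.5599, -4.2858, 4.8457].


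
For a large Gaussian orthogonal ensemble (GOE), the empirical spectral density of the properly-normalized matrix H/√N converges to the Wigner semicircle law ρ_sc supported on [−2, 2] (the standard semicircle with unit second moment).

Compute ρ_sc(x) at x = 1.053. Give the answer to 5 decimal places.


ρ_sc(x) = (1/(2π)) √(4 − x²). With x = 1.053:
  4 − x² = 4 − (1.053)² = 4 − 1.108809 = 2.891191.
  √(4 − x²) = 1.700350.
  1/(2π) = 0.159155.
  ρ_sc(1.053) = 0.159155 · 1.700350 = 0.270619.

Rounded to 5 decimal places: ρ_sc(1.053) ≈ 0.27062.


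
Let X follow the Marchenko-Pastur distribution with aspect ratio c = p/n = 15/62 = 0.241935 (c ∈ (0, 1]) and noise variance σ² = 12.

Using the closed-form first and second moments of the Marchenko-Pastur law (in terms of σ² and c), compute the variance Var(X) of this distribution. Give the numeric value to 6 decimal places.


Recall the MP moments m_1 = E[X] = σ² and m_2 = E[X²] = σ⁴ (1 + c).
m_1 = E[X] = σ² = 12, so m_1² = 144.
m_2 = E[X²] = σ⁴ (1 + c) = 144 · (1 + 0.241935) = 144 · 1.241935 = 178.838710.
(Note m_2 − m_1² simplifies to c · σ⁴ = 0.241935 · 144.)

Var(X) = m_2 − m_1² = 178.838710 − 144 = 34.838710.


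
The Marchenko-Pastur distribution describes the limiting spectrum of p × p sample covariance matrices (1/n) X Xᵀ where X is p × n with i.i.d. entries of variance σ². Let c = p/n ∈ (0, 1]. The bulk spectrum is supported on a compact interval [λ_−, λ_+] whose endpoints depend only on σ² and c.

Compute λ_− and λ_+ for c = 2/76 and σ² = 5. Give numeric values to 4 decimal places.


c = 2/76 = 0.026316; √c = 0.162221.
λ_− = σ² (1 − √c)² = 5 · (1 − 0.162221)² = 5 · (0.837779)² = 3.509365.
λ_+ = σ² (1 + √c)² = 5 · (1 + 0.162221)² = 5 · (1.162221)² = 6.753793.

Rounded to 4 decimal places: λ_− ≈ 3.5094, λ_+ ≈ 6.7538.


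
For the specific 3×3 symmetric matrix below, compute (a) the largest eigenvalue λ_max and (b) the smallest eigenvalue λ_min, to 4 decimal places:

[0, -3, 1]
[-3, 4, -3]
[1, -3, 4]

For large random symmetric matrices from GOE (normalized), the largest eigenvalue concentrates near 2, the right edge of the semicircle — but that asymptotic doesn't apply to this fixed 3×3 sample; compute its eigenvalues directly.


Since M is real symmetric, all three eigenvalues are real; they are the roots of det(λI − M) = λ³ − (tr M) λ² + s λ − det M, where s is the sum of the principal 2×2 minors.
tr M = 0 + 4 + 4 = 8.
s = (0·4 − (-3)²) + (0·4 − 1²) + (4·4 − (-3)²) = -9 + (-1) + 7 = -3.
det M (expand along row 1) = 0·7 − (-3)·(-9) + 1·5 = -22.
Characteristic polynomial: λ³ − 8λ² − 3λ + 22 = 0.
Substitute λ = y + (tr M)/3 = y + 2.666667 to remove the quadratic term: y³ + p·y + q = 0 with p = s − (tr M)²/3 = -24.333333 and q = −2(tr M)³/27 + (tr M)·s/3 − det M = -23.925926.
Three real roots ⇒ use the trigonometric (Viète) form: r = 2√(−p/3) = 5.696002, φ = arccos(3q/(p·r)) = arccos(0.517867) = 1.026441 rad.
y_k = r·cos(φ/3 − 2πk/3) for k = 0, 1, 2 gives y = 5.365842, -1.027888, -4.337954.
λ_k = y_k + 2.666667 gives λ = 8.0325, 1.6388, -1.6713 (check: the sum is 8.0000 = tr M).

Hence λ_max = 8.0325 and λ_min = -1.6713.


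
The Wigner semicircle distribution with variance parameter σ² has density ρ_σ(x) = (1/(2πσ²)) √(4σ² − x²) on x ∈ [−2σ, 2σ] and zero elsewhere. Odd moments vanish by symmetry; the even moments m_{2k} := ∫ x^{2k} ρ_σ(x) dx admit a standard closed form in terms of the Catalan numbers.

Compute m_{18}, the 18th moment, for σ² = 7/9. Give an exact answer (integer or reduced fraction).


By the scaled semicircle moment identity, m_{2k} = σ^{2k} · C_k with k = 9.
C_9 = (1/(k+1)) · C(2k, k) = (1/10) · C(18, 9) = (1/10) · 48620 = 4862.
σ^{2k} = (σ²)^k = (7/9)^9 = 40353607/387420489.

Therefore m_{18} = σ^{18} · C_9 = (40353607/387420489) · 4862 = 196199237234/387420489.


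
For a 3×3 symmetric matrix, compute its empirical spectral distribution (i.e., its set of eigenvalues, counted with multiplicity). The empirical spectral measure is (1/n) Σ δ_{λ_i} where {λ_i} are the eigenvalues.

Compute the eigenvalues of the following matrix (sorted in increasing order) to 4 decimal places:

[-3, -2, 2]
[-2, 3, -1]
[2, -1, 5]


Since M is real symmetric, all three eigenvalues are real; they are the roots of det(λI − M) = λ³ − (tr M) λ² + s λ − det M, where s is the sum of the principal 2×2 minors.
tr M = -3 + 3 + 5 = 5.
s = ((-3)·3 − (-2)²) + ((-3)·5 − 2²) + (3·5 − (-1)²) = -13 + (-19) + 14 = -18.
det M (expand along row 1) = (-3)·14 − (-2)·(-8) + 2·(-4) = -66.
Characteristic polynomial: λ³ − 5λ² − 18λ + 66 = 0.
Substitute λ = y + (tr M)/3 = y + 1.666667 to remove the quadratic term: y³ + p·y + q = 0 with p = s − (tr M)²/3 = -26.333333 and q = −2(tr M)³/27 + (tr M)·s/3 − det M = 26.740741.
Three real roots ⇒ use the trigonometric (Viète) form: r = 2√(−p/3) = 5.925463, φ = arccos(3q/(p·r)) = arccos(-0.514122) = 2.110781 rad.
y_k = r·cos(φ/3 − 2πk/3) for k = 0, 1, 2 gives y = 4.518297, 1.060802, -5.579100.
λ_k = y_k + 1.666667 gives λ = 6.1850, 2.7275, -3.9124 (check: the sum is 5.0000 = tr M).

Eigenvalues sorted in increasing order: [-3.9124, 2.7275, 6.1850].


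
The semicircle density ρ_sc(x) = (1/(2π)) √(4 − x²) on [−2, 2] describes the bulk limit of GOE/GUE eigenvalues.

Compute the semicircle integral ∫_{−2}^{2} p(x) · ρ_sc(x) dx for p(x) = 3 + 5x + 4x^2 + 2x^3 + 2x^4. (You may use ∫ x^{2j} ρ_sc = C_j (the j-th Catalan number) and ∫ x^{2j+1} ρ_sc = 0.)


Write p(x) = Σ a_i x^i, split into monomials and integrate each against ρ_sc separately.
Using ∫ x^{2j} ρ_sc = C_j = (1/(j+1)) C(2j, j) (Catalan numbers) and ∫ x^{2j+1} ρ_sc = 0 (odd monomials vanish by symmetry):
  i = 0 (even): a_0 · C_{0} = 3 · 1 = 3
  i = 1 (odd): ∫ x^1 ρ_sc = 0 (vanishes)
  i = 2 (even): a_2 · C_{1} = 4 · 1 = 4
  i = 3 (odd): ∫ x^3 ρ_sc = 0 (vanishes)
  i = 4 (even): a_4 · C_{2} = 2 · 2 = 4

Summing the contributions: ∫_{−2}^{2} p(x) ρ_sc(x) dx = 3 + 4 + 4 = 11.


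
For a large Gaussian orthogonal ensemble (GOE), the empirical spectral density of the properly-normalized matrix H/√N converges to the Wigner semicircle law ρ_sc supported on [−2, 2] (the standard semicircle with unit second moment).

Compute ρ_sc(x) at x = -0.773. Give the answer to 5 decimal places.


ρ_sc(x) = (1/(2π)) √(4 − x²). With x = -0.773:
  4 − x² = 4 − (-0.773)² = 4 − 0.597529 = 3.402471.
  √(4 − x²) = 1.844579.
  1/(2π) = 0.159155.
  ρ_sc(-0.773) = 0.159155 · 1.844579 = 0.293574.

Rounded to 5 decimal places: ρ_sc(-0.773) ≈ 0.29357.


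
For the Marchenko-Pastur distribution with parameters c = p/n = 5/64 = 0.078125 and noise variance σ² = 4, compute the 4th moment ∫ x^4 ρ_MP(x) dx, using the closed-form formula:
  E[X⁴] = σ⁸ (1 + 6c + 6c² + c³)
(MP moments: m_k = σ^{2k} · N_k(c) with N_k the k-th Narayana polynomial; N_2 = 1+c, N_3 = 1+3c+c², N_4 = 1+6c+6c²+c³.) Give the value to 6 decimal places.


E[X⁴] = σ⁸ (1 + 6c + 6c² + c³) (fourth MP moment). With σ² = 4 (so σ⁸ = 256) and c = 5/64 = 0.078125: E[X⁴] = 256 · (1 + 6·0.078125 + 6·(0.078125)² + (0.078125)³) = 256 · 1.505848.

So E[X^4] = 385.497070.


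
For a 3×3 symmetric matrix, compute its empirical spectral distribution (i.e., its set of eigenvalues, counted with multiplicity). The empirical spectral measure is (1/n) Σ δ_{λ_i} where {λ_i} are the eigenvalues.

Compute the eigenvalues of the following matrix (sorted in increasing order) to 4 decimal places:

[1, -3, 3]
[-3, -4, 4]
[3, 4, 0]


Since M is real symmetric, all three eigenvalues are real; they are the roots of det(λI − M) = λ³ − (tr M) λ² + s λ − det M, where s is the sum of the principal 2×2 minors.
tr M = 1 + (-4) + 0 = -3.
s = (1·(-4) − (-3)²) + (1·0 − 3²) + ((-4)·0 − 4²) = -13 + (-9) + (-16) = -38.
det M (expand along row 1) = 1·(-16) − (-3)·(-12) + 3·0 = -52.
Characteristic polynomial: λ³ + 3λ² − 38λ + 52 = 0.
Substitute λ = y + (tr M)/3 = y − 1.000000 to remove the quadratic term: y³ + p·y + q = 0 with p = s − (tr M)²/3 = -41.000000 and q = −2(tr M)³/27 + (tr M)·s/3 − det M = 92.000000.
Three real roots ⇒ use the trigonometric (Viète) form: r = 2√(−p/3) = 7.393691, φ = arccos(3q/(p·r)) = arccos(-0.910466) = 2.715207 rad.
y_k = r·cos(φ/3 − 2πk/3) for k = 0, 1, 2 gives y = 4.566576, 2.752563, -7.319138.
λ_k = y_k − 1.000000 gives λ = 3.5666, 1.7526, -8.3191 (check: the sum is -3.0000 = tr M).

Eigenvalues sorted in increasing order: [-8.3191, 1.7526, 3.5666].


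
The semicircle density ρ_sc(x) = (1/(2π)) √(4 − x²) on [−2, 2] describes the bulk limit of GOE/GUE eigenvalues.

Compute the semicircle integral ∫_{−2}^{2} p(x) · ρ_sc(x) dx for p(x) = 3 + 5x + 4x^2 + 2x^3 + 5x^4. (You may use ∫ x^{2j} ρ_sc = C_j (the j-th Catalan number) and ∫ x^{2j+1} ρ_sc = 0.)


Write p(x) = Σ a_i x^i, split into monomials and integrate each against ρ_sc separately.
Using ∫ x^{2j} ρ_sc = C_j = (1/(j+1)) C(2j, j) (Catalan numbers) and ∫ x^{2j+1} ρ_sc = 0 (odd monomials vanish by symmetry):
  i = 0 (even): a_0 · C_{0} = 3 · 1 = 3
  i = 1 (odd): ∫ x^1 ρ_sc = 0 (vanishes)
  i = 2 (even): a_2 · C_{1} = 4 · 1 = 4
  i = 3 (odd): ∫ x^3 ρ_sc = 0 (vanishes)
  i = 4 (even): a_4 · C_{2} = 5 · 2 = 10

Summing the contributions: ∫_{−2}^{2} p(x) ρ_sc(x) dx = 3 + 4 + 10 = 17.
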